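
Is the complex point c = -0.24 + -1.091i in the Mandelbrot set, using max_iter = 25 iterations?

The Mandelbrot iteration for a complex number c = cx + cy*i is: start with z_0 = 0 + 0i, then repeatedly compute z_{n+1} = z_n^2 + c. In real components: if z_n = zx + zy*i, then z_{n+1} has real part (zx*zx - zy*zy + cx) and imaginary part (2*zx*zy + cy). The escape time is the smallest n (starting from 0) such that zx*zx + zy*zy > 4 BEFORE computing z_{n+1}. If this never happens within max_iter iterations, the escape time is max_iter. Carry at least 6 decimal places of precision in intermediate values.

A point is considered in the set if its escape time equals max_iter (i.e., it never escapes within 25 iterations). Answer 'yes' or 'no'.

z_0 = 0 + 0i, c = -0.2400 + -1.0910i
Iter 1: z = -0.2400 + -1.0910i, |z|^2 = 1.2479
Iter 2: z = -1.3727 + -0.5673i, |z|^2 = 2.2061
Iter 3: z = 1.3224 + 0.4665i, |z|^2 = 1.9664
Iter 4: z = 1.2911 + 0.1428i, |z|^2 = 1.6874
Iter 5: z = 1.4066 + -0.7223i, |z|^2 = 2.5002
Iter 6: z = 1.2169 + -3.1229i, |z|^2 = 11.2332
Escaped at iteration 6

Answer: no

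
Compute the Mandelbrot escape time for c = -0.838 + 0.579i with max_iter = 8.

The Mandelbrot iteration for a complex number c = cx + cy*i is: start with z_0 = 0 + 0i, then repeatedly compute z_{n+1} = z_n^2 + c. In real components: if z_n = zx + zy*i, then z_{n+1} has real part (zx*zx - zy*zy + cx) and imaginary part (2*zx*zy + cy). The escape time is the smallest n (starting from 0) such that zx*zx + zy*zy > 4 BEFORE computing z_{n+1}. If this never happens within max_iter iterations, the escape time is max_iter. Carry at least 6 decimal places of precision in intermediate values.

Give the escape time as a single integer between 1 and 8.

Answer: 5

Derivation:
z_0 = 0 + 0i, c = -0.8380 + 0.5790i
Iter 1: z = -0.8380 + 0.5790i, |z|^2 = 1.0375
Iter 2: z = -0.4710 + -0.3914i, |z|^2 = 0.3750
Iter 3: z = -0.7694 + 0.9477i, |z|^2 = 1.4900
Iter 4: z = -1.1442 + -0.8792i, |z|^2 = 2.0823
Iter 5: z = -0.3018 + 2.5911i, |z|^2 = 6.8049
Escaped at iteration 5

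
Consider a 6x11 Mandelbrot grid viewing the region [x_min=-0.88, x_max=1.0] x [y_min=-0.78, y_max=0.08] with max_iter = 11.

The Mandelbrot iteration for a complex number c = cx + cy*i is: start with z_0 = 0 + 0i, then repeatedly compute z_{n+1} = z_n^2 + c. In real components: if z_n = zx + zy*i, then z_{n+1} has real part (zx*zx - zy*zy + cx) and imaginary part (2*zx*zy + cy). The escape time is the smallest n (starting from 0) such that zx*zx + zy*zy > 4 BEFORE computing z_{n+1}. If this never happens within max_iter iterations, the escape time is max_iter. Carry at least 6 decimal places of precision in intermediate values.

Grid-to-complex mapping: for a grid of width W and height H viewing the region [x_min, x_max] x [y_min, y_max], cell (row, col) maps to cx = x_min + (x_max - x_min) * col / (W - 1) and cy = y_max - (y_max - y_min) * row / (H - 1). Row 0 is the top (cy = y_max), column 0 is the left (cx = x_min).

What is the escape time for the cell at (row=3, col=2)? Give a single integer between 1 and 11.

z_0 = 0 + 0i, c = -0.1280 + -0.1780i
Iter 1: z = -0.1280 + -0.1780i, |z|^2 = 0.0481
Iter 2: z = -0.1433 + -0.1324i, |z|^2 = 0.0381
Iter 3: z = -0.1250 + -0.1400i, |z|^2 = 0.0352
Iter 4: z = -0.1320 + -0.1430i, |z|^2 = 0.0379
Iter 5: z = -0.1310 + -0.1403i, |z|^2 = 0.0368
Iter 6: z = -0.1305 + -0.1412i, |z|^2 = 0.0370
Iter 7: z = -0.1309 + -0.1411i, |z|^2 = 0.0371
Iter 8: z = -0.1308 + -0.1410i, |z|^2 = 0.0370
Iter 9: z = -0.1308 + -0.1411i, |z|^2 = 0.0370
Iter 10: z = -0.1308 + -0.1411i, |z|^2 = 0.0370

Answer: 11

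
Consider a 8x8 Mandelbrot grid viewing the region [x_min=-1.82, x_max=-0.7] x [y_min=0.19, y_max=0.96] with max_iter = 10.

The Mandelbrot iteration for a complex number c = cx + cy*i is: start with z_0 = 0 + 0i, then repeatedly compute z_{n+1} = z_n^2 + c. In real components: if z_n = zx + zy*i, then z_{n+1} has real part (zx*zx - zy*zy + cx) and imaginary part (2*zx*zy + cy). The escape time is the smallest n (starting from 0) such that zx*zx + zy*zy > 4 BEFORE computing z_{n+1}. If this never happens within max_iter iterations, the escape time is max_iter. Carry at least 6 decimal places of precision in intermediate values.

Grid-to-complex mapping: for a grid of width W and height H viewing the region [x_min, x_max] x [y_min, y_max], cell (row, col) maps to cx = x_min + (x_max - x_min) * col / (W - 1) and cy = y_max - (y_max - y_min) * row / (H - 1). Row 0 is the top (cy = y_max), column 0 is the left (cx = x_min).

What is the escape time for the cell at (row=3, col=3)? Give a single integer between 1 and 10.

Answer: 3

Derivation:
z_0 = 0 + 0i, c = -1.3400 + 0.6300i
Iter 1: z = -1.3400 + 0.6300i, |z|^2 = 2.1925
Iter 2: z = 0.0587 + -1.0584i, |z|^2 = 1.1237
Iter 3: z = -2.4568 + 0.5057i, |z|^2 = 6.2915
Escaped at iteration 3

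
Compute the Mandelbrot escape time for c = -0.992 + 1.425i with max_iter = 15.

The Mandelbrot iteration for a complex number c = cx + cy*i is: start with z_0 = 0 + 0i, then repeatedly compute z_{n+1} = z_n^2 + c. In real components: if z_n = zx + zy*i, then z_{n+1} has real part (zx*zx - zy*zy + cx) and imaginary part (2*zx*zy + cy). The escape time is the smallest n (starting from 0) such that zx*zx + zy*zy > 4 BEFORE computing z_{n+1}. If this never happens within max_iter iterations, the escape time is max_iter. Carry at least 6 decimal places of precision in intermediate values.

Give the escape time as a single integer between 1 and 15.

z_0 = 0 + 0i, c = -0.9920 + 1.4250i
Iter 1: z = -0.9920 + 1.4250i, |z|^2 = 3.0147
Iter 2: z = -2.0386 + -1.4022i, |z|^2 = 6.1219
Escaped at iteration 2

Answer: 2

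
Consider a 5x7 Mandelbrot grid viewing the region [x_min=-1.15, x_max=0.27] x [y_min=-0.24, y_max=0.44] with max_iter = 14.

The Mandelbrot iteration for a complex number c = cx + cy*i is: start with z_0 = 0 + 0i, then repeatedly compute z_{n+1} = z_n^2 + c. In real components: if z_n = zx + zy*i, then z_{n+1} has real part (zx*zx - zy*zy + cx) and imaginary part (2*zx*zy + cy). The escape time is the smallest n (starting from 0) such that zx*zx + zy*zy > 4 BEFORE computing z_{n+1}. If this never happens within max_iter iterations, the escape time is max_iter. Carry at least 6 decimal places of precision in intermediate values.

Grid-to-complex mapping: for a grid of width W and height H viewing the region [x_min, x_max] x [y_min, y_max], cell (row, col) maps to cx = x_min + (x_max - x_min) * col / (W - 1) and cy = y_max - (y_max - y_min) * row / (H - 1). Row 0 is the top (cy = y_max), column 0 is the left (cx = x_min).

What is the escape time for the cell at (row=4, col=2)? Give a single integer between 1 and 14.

z_0 = 0 + 0i, c = -0.4400 + -0.0133i
Iter 1: z = -0.4400 + -0.0133i, |z|^2 = 0.1938
Iter 2: z = -0.2466 + -0.0016i, |z|^2 = 0.0608
Iter 3: z = -0.3792 + -0.0125i, |z|^2 = 0.1440
Iter 4: z = -0.2964 + -0.0038i, |z|^2 = 0.0878
Iter 5: z = -0.3522 + -0.0111i, |z|^2 = 0.1242
Iter 6: z = -0.3161 + -0.0055i, |z|^2 = 0.0999
Iter 7: z = -0.3401 + -0.0098i, |z|^2 = 0.1158
Iter 8: z = -0.3244 + -0.0066i, |z|^2 = 0.1053
Iter 9: z = -0.3348 + -0.0090i, |z|^2 = 0.1122
Iter 10: z = -0.3280 + -0.0073i, |z|^2 = 0.1076
Iter 11: z = -0.3325 + -0.0085i, |z|^2 = 0.1106
Iter 12: z = -0.3295 + -0.0076i, |z|^2 = 0.1087
Iter 13: z = -0.3315 + -0.0083i, |z|^2 = 0.1099

Answer: 14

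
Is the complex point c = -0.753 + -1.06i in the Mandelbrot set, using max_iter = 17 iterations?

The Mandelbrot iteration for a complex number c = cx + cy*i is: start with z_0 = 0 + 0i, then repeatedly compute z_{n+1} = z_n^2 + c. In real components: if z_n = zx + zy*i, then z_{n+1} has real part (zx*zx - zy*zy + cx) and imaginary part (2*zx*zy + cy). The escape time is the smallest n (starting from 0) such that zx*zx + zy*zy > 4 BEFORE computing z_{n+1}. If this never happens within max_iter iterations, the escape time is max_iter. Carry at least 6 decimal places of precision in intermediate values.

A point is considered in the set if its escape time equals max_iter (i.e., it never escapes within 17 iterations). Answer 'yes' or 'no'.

Answer: no

Derivation:
z_0 = 0 + 0i, c = -0.7530 + -1.0600i
Iter 1: z = -0.7530 + -1.0600i, |z|^2 = 1.6906
Iter 2: z = -1.3096 + 0.5364i, |z|^2 = 2.0027
Iter 3: z = 0.6743 + -2.4648i, |z|^2 = 6.5301
Escaped at iteration 3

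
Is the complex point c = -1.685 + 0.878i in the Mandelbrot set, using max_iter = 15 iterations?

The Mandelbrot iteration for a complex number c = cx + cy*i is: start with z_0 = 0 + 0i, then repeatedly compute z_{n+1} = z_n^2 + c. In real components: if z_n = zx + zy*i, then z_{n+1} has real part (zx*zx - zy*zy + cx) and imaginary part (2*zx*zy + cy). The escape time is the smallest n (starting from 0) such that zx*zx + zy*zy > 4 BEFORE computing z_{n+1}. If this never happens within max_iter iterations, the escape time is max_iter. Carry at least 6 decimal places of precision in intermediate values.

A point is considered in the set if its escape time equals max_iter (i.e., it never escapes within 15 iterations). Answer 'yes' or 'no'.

z_0 = 0 + 0i, c = -1.6850 + 0.8780i
Iter 1: z = -1.6850 + 0.8780i, |z|^2 = 3.6101
Iter 2: z = 0.3833 + -2.0809i, |z|^2 = 4.4769
Escaped at iteration 2

Answer: no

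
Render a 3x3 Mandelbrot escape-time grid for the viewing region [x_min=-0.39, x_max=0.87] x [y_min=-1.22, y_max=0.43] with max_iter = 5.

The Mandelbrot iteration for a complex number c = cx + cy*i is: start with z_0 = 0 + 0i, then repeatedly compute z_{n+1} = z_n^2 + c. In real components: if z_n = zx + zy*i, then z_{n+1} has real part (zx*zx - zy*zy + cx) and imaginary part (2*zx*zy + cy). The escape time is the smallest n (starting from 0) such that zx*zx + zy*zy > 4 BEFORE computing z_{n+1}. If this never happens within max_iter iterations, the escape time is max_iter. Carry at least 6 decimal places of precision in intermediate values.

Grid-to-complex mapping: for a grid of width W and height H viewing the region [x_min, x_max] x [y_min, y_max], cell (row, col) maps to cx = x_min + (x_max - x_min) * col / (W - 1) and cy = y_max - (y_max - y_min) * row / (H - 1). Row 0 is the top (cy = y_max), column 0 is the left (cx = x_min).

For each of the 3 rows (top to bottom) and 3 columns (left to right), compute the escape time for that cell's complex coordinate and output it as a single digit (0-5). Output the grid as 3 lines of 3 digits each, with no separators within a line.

Answer: 553
553
322

Derivation:
(row=0, col=0): c = -0.3900 + 0.4300i → escape time 5
(row=0, col=1): c = 0.2400 + 0.4300i → escape time 5
(row=0, col=2): c = 0.8700 + 0.4300i → escape time 3
(row=1, col=0): c = -0.3900 + -0.3950i → escape time 5
(row=1, col=1): c = 0.2400 + -0.3950i → escape time 5
(row=1, col=2): c = 0.8700 + -0.3950i → escape time 3
(row=2, col=0): c = -0.3900 + -1.2200i → escape time 3
(row=2, col=1): c = 0.2400 + -1.2200i → escape time 2
(row=2, col=2): c = 0.8700 + -1.2200i → escape time 2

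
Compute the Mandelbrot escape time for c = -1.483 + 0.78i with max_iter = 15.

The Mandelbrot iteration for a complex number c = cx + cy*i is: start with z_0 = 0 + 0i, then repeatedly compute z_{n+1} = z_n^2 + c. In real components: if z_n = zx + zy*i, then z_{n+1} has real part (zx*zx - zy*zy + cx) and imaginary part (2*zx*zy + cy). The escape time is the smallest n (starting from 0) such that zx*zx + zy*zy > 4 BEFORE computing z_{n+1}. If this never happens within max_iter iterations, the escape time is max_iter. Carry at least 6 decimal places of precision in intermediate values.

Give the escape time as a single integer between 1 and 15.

z_0 = 0 + 0i, c = -1.4830 + 0.7800i
Iter 1: z = -1.4830 + 0.7800i, |z|^2 = 2.8077
Iter 2: z = 0.1079 + -1.5335i, |z|^2 = 2.3632
Iter 3: z = -3.8229 + 0.4491i, |z|^2 = 14.8164
Escaped at iteration 3

Answer: 3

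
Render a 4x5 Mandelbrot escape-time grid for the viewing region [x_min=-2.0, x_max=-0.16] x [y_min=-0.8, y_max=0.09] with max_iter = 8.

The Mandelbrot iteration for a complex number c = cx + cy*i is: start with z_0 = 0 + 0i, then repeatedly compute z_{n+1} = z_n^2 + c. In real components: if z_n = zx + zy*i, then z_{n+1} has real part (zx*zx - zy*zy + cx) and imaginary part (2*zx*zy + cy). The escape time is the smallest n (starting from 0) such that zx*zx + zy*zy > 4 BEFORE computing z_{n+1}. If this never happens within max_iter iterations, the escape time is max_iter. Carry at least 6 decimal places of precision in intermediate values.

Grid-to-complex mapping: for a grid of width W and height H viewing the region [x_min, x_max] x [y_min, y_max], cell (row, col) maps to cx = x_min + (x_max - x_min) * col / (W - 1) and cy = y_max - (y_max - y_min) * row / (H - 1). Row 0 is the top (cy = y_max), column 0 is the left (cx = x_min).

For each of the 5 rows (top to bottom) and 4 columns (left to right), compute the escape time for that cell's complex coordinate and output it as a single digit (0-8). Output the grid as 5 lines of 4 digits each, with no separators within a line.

Answer: 1888
1888
1588
1368
1348

Derivation:
(row=0, col=0): c = -2.0000 + 0.0900i → escape time 1
(row=0, col=1): c = -1.3867 + 0.0900i → escape time 8
(row=0, col=2): c = -0.7733 + 0.0900i → escape time 8
(row=0, col=3): c = -0.1600 + 0.0900i → escape time 8
(row=1, col=0): c = -2.0000 + -0.1325i → escape time 1
(row=1, col=1): c = -1.3867 + -0.1325i → escape time 8
(row=1, col=2): c = -0.7733 + -0.1325i → escape time 8
(row=1, col=3): c = -0.1600 + -0.1325i → escape time 8
(row=2, col=0): c = -2.0000 + -0.3550i → escape time 1
(row=2, col=1): c = -1.3867 + -0.3550i → escape time 5
(row=2, col=2): c = -0.7733 + -0.3550i → escape time 8
(row=2, col=3): c = -0.1600 + -0.3550i → escape time 8
(row=3, col=0): c = -2.0000 + -0.5775i → escape time 1
(row=3, col=1): c = -1.3867 + -0.5775i → escape time 3
(row=3, col=2): c = -0.7733 + -0.5775i → escape time 6
(row=3, col=3): c = -0.1600 + -0.5775i → escape time 8
(row=4, col=0): c = -2.0000 + -0.8000i → escape time 1
(row=4, col=1): c = -1.3867 + -0.8000i → escape time 3
(row=4, col=2): c = -0.7733 + -0.8000i → escape time 4
(row=4, col=3): c = -0.1600 + -0.8000i → escape time 8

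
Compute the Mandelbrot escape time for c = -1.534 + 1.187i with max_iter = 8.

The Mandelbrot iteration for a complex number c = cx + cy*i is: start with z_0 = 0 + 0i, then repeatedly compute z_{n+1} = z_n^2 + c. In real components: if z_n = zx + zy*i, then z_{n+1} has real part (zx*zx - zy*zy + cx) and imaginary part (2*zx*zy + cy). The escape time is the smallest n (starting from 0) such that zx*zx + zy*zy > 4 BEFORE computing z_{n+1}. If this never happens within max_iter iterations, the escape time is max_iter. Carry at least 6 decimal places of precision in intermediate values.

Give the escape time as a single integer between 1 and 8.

Answer: 2

Derivation:
z_0 = 0 + 0i, c = -1.5340 + 1.1870i
Iter 1: z = -1.5340 + 1.1870i, |z|^2 = 3.7621
Iter 2: z = -0.5898 + -2.4547i, |z|^2 = 6.3735
Escaped at iteration 2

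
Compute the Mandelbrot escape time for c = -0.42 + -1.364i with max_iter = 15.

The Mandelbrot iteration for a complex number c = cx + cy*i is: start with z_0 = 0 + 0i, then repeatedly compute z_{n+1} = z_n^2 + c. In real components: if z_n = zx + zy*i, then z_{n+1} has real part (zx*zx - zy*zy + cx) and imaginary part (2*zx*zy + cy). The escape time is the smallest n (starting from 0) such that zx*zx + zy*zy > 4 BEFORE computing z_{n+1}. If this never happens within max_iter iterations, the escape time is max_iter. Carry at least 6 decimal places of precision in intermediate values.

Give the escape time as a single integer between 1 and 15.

z_0 = 0 + 0i, c = -0.4200 + -1.3640i
Iter 1: z = -0.4200 + -1.3640i, |z|^2 = 2.0369
Iter 2: z = -2.1041 + -0.2182i, |z|^2 = 4.4748
Escaped at iteration 2

Answer: 2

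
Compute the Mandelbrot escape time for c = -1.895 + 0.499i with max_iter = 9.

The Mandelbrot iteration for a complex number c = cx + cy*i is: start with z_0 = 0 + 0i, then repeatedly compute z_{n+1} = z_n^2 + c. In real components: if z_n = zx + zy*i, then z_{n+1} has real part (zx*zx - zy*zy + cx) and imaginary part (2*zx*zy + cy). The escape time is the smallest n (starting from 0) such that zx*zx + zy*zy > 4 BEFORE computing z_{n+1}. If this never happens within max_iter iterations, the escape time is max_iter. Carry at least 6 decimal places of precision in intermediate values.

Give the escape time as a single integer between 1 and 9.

Answer: 2

Derivation:
z_0 = 0 + 0i, c = -1.8950 + 0.4990i
Iter 1: z = -1.8950 + 0.4990i, |z|^2 = 3.8400
Iter 2: z = 1.4470 + -1.3922i, |z|^2 = 4.0321
Escaped at iteration 2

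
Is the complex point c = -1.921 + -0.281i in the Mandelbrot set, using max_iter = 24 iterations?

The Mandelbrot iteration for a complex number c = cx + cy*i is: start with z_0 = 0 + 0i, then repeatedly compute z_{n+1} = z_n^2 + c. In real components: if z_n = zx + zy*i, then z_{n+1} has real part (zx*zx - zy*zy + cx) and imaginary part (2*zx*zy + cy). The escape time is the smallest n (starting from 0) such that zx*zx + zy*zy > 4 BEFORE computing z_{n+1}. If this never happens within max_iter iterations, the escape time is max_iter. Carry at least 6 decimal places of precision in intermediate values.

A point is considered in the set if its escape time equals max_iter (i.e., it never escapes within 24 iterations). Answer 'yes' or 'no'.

Answer: no

Derivation:
z_0 = 0 + 0i, c = -1.9210 + -0.2810i
Iter 1: z = -1.9210 + -0.2810i, |z|^2 = 3.7692
Iter 2: z = 1.6903 + 0.7986i, |z|^2 = 3.4948
Iter 3: z = 0.2983 + 2.4187i, |z|^2 = 5.9392
Escaped at iteration 3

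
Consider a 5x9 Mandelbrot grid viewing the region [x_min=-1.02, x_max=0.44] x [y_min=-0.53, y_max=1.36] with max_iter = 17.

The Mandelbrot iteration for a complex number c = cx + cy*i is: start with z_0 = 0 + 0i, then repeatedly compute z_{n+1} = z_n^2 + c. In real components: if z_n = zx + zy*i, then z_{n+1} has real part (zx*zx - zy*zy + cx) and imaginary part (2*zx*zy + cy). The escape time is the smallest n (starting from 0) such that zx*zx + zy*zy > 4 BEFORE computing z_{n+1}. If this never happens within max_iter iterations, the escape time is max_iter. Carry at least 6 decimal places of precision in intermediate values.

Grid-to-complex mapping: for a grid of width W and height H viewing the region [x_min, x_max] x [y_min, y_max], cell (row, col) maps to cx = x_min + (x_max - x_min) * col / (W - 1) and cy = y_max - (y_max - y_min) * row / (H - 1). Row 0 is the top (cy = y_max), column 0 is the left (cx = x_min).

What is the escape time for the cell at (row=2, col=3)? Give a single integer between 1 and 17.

z_0 = 0 + 0i, c = 0.0750 + 0.8875i
Iter 1: z = 0.0750 + 0.8875i, |z|^2 = 0.7933
Iter 2: z = -0.7070 + 1.0206i, |z|^2 = 1.5416
Iter 3: z = -0.4668 + -0.5557i, |z|^2 = 0.5267
Iter 4: z = -0.0159 + 1.4063i, |z|^2 = 1.9780
Iter 5: z = -1.9024 + 0.8426i, |z|^2 = 4.3294
Escaped at iteration 5

Answer: 5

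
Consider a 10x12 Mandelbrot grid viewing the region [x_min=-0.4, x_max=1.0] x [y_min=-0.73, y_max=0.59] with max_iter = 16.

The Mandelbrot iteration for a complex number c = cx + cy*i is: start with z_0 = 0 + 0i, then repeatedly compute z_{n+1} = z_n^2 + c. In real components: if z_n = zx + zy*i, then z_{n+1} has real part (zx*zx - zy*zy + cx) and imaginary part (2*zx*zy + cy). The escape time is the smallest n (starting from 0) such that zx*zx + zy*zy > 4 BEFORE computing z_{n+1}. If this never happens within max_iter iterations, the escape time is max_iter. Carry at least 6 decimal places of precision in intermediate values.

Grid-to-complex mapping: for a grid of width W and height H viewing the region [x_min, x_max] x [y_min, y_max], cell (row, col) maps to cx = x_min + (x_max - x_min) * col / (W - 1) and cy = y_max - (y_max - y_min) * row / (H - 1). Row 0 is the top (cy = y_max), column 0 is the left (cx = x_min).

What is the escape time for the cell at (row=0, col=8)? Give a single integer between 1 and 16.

Answer: 3

Derivation:
z_0 = 0 + 0i, c = 0.8444 + 0.5900i
Iter 1: z = 0.8444 + 0.5900i, |z|^2 = 1.0612
Iter 2: z = 1.2094 + 1.5864i, |z|^2 = 3.9795
Iter 3: z = -0.2096 + 4.4274i, |z|^2 = 19.6457
Escaped at iteration 3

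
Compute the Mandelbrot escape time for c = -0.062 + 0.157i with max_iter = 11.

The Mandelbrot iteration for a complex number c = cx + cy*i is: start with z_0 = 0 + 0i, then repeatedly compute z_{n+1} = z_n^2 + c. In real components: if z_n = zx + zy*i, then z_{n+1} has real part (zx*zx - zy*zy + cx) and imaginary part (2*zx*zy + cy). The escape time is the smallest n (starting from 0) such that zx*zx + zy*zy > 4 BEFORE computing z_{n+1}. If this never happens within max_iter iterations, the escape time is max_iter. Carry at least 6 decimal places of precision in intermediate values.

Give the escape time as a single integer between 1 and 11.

Answer: 11

Derivation:
z_0 = 0 + 0i, c = -0.0620 + 0.1570i
Iter 1: z = -0.0620 + 0.1570i, |z|^2 = 0.0285
Iter 2: z = -0.0828 + 0.1375i, |z|^2 = 0.0258
Iter 3: z = -0.0741 + 0.1342i, |z|^2 = 0.0235
Iter 4: z = -0.0745 + 0.1371i, |z|^2 = 0.0244
Iter 5: z = -0.0752 + 0.1366i, |z|^2 = 0.0243
Iter 6: z = -0.0750 + 0.1364i, |z|^2 = 0.0242
Iter 7: z = -0.0750 + 0.1365i, |z|^2 = 0.0243
Iter 8: z = -0.0750 + 0.1365i, |z|^2 = 0.0243
Iter 9: z = -0.0750 + 0.1365i, |z|^2 = 0.0243
Iter 10: z = -0.0750 + 0.1365i, |z|^2 = 0.0243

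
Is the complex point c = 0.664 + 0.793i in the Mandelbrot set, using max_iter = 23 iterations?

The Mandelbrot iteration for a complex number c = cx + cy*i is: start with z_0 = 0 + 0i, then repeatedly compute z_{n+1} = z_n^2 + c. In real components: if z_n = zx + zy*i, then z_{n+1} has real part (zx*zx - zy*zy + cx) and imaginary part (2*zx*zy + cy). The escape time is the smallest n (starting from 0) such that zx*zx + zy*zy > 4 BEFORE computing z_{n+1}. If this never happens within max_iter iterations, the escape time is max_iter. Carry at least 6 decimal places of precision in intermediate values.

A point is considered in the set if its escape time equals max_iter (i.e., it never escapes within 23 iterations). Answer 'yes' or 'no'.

z_0 = 0 + 0i, c = 0.6640 + 0.7930i
Iter 1: z = 0.6640 + 0.7930i, |z|^2 = 1.0697
Iter 2: z = 0.4760 + 1.8461i, |z|^2 = 3.6347
Iter 3: z = -2.5175 + 2.5507i, |z|^2 = 12.8436
Escaped at iteration 3

Answer: no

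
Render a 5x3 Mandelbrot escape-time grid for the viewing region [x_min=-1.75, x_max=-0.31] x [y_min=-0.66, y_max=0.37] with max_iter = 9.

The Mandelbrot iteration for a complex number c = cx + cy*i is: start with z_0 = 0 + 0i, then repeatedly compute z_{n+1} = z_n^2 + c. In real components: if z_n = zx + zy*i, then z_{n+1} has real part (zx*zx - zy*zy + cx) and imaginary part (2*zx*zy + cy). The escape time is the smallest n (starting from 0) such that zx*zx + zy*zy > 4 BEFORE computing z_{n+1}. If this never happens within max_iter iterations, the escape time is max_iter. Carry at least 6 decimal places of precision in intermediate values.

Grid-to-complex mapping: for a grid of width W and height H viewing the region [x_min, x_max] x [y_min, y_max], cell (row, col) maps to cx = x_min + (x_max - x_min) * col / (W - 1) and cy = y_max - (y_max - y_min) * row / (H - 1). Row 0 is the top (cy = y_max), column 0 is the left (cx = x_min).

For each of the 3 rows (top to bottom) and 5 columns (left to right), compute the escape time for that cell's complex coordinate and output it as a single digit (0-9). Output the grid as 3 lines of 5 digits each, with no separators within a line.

Answer: 35999
49999
33469

Derivation:
(row=0, col=0): c = -1.7500 + 0.3700i → escape time 3
(row=0, col=1): c = -1.3900 + 0.3700i → escape time 5
(row=0, col=2): c = -1.0300 + 0.3700i → escape time 9
(row=0, col=3): c = -0.6700 + 0.3700i → escape time 9
(row=0, col=4): c = -0.3100 + 0.3700i → escape time 9
(row=1, col=0): c = -1.7500 + -0.1450i → escape time 4
(row=1, col=1): c = -1.3900 + -0.1450i → escape time 9
(row=1, col=2): c = -1.0300 + -0.1450i → escape time 9
(row=1, col=3): c = -0.6700 + -0.1450i → escape time 9
(row=1, col=4): c = -0.3100 + -0.1450i → escape time 9
(row=2, col=0): c = -1.7500 + -0.6600i → escape time 3
(row=2, col=1): c = -1.3900 + -0.6600i → escape time 3
(row=2, col=2): c = -1.0300 + -0.6600i → escape time 4
(row=2, col=3): c = -0.6700 + -0.6600i → escape time 6
(row=2, col=4): c = -0.3100 + -0.6600i → escape time 9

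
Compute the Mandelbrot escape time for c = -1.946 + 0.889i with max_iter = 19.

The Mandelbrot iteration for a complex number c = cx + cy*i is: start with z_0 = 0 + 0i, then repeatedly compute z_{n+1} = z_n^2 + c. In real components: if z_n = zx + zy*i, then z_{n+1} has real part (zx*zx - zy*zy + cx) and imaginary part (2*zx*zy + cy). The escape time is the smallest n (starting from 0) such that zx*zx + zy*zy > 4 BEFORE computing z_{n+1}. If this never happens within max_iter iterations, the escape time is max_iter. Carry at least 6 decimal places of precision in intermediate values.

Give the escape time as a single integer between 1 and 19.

z_0 = 0 + 0i, c = -1.9460 + 0.8890i
Iter 1: z = -1.9460 + 0.8890i, |z|^2 = 4.5772
Escaped at iteration 1

Answer: 1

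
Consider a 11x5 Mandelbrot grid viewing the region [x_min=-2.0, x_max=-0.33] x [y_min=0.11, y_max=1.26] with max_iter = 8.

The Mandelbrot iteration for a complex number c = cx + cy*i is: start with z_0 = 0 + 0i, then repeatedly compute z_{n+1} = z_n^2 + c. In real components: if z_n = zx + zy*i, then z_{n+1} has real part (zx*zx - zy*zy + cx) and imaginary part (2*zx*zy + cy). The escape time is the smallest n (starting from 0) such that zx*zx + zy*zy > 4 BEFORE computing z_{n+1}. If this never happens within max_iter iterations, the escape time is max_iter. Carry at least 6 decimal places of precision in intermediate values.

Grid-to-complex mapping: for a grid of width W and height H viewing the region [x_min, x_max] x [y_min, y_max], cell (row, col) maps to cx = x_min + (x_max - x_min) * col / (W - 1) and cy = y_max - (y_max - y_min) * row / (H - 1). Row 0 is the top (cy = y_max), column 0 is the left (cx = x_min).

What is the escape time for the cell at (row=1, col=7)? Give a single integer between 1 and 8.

z_0 = 0 + 0i, c = -0.8310 + 0.9725i
Iter 1: z = -0.8310 + 0.9725i, |z|^2 = 1.6363
Iter 2: z = -1.0862 + -0.6438i, |z|^2 = 1.5943
Iter 3: z = -0.0657 + 2.3711i, |z|^2 = 5.6263
Escaped at iteration 3

Answer: 3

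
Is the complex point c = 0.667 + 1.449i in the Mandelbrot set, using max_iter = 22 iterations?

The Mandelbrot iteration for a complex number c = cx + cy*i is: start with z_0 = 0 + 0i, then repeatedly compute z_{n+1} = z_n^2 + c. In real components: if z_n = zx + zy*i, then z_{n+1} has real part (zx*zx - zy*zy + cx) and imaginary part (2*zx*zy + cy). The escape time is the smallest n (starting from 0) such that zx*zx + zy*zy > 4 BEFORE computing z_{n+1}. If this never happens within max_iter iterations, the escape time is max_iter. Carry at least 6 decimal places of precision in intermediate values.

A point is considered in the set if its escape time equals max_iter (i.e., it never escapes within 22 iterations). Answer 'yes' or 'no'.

z_0 = 0 + 0i, c = 0.6670 + 1.4490i
Iter 1: z = 0.6670 + 1.4490i, |z|^2 = 2.5445
Iter 2: z = -0.9877 + 3.3820i, |z|^2 = 12.4133
Escaped at iteration 2

Answer: no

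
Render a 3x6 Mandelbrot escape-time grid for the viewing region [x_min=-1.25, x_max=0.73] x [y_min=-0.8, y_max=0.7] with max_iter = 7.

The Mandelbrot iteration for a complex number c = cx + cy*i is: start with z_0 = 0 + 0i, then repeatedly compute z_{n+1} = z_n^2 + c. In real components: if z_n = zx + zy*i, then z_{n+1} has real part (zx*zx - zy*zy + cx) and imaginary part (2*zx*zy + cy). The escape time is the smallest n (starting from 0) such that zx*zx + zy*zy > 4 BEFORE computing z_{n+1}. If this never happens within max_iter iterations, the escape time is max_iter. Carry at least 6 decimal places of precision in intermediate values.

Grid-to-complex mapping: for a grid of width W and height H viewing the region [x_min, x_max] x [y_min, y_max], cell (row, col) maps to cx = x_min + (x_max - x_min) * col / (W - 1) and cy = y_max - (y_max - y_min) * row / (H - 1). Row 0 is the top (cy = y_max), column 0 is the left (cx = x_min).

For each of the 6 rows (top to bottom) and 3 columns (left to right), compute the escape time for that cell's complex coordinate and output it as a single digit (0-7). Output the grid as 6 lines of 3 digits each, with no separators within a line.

Answer: 373
773
773
773
473
372

Derivation:
(row=0, col=0): c = -1.2500 + 0.7000i → escape time 3
(row=0, col=1): c = -0.2600 + 0.7000i → escape time 7
(row=0, col=2): c = 0.7300 + 0.7000i → escape time 3
(row=1, col=0): c = -1.2500 + 0.4000i → escape time 7
(row=1, col=1): c = -0.2600 + 0.4000i → escape time 7
(row=1, col=2): c = 0.7300 + 0.4000i → escape time 3
(row=2, col=0): c = -1.2500 + 0.1000i → escape time 7
(row=2, col=1): c = -0.2600 + 0.1000i → escape time 7
(row=2, col=2): c = 0.7300 + 0.1000i → escape time 3
(row=3, col=0): c = -1.2500 + -0.2000i → escape time 7
(row=3, col=1): c = -0.2600 + -0.2000i → escape time 7
(row=3, col=2): c = 0.7300 + -0.2000i → escape time 3
(row=4, col=0): c = -1.2500 + -0.5000i → escape time 4
(row=4, col=1): c = -0.2600 + -0.5000i → escape time 7
(row=4, col=2): c = 0.7300 + -0.5000i → escape time 3
(row=5, col=0): c = -1.2500 + -0.8000i → escape time 3
(row=5, col=1): c = -0.2600 + -0.8000i → escape time 7
(row=5, col=2): c = 0.7300 + -0.8000i → escape time 2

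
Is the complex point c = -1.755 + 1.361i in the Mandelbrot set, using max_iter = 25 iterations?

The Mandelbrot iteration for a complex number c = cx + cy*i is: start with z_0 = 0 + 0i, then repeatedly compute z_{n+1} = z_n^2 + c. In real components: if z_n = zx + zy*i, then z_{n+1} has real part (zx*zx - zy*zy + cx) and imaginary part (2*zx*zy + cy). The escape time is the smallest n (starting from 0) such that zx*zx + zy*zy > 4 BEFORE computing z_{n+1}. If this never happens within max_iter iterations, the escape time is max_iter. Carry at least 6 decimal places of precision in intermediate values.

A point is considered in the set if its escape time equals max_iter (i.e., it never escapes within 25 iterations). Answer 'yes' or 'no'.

z_0 = 0 + 0i, c = -1.7550 + 1.3610i
Iter 1: z = -1.7550 + 1.3610i, |z|^2 = 4.9323
Escaped at iteration 1

Answer: no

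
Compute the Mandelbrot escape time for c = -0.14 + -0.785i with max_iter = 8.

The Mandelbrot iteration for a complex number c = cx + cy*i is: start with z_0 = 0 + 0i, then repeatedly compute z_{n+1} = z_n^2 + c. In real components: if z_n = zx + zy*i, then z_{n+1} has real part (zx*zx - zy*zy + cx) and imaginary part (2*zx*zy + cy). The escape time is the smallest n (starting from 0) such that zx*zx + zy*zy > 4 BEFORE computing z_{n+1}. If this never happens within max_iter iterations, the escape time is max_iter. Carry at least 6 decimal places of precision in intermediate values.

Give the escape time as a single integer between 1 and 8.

z_0 = 0 + 0i, c = -0.1400 + -0.7850i
Iter 1: z = -0.1400 + -0.7850i, |z|^2 = 0.6358
Iter 2: z = -0.7366 + -0.5652i, |z|^2 = 0.8621
Iter 3: z = 0.0832 + 0.0477i, |z|^2 = 0.0092
Iter 4: z = -0.1354 + -0.7771i, |z|^2 = 0.6222
Iter 5: z = -0.7255 + -0.5746i, |z|^2 = 0.8566
Iter 6: z = 0.0562 + 0.0488i, |z|^2 = 0.0055
Iter 7: z = -0.1392 + -0.7795i, |z|^2 = 0.6270

Answer: 8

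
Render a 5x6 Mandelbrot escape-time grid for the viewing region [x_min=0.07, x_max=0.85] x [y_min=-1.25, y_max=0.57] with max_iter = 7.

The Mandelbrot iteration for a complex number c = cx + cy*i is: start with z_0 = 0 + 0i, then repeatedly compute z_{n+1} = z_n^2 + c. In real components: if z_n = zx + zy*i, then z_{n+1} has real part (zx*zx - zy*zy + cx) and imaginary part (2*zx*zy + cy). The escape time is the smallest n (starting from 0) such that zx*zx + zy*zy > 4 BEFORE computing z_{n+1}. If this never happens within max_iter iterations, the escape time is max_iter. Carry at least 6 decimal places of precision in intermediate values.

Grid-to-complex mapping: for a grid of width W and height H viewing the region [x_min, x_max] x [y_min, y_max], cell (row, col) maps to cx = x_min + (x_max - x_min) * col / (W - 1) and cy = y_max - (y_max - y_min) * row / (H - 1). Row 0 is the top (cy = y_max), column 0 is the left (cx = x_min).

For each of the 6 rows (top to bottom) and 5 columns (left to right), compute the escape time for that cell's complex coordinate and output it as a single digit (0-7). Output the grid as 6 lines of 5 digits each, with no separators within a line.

Answer: 77533
77743
77643
77533
64322
22222

Derivation:
(row=0, col=0): c = 0.0700 + 0.5700i → escape time 7
(row=0, col=1): c = 0.2650 + 0.5700i → escape time 7
(row=0, col=2): c = 0.4600 + 0.5700i → escape time 5
(row=0, col=3): c = 0.6550 + 0.5700i → escape time 3
(row=0, col=4): c = 0.8500 + 0.5700i → escape time 3
(row=1, col=0): c = 0.0700 + 0.2060i → escape time 7
(row=1, col=1): c = 0.2650 + 0.2060i → escape time 7
(row=1, col=2): c = 0.4600 + 0.2060i → escape time 7
(row=1, col=3): c = 0.6550 + 0.2060i → escape time 4
(row=1, col=4): c = 0.8500 + 0.2060i → escape time 3
(row=2, col=0): c = 0.0700 + -0.1580i → escape time 7
(row=2, col=1): c = 0.2650 + -0.1580i → escape time 7
(row=2, col=2): c = 0.4600 + -0.1580i → escape time 6
(row=2, col=3): c = 0.6550 + -0.1580i → escape time 4
(row=2, col=4): c = 0.8500 + -0.1580i → escape time 3
(row=3, col=0): c = 0.0700 + -0.5220i → escape time 7
(row=3, col=1): c = 0.2650 + -0.5220i → escape time 7
(row=3, col=2): c = 0.4600 + -0.5220i → escape time 5
(row=3, col=3): c = 0.6550 + -0.5220i → escape time 3
(row=3, col=4): c = 0.8500 + -0.5220i → escape time 3
(row=4, col=0): c = 0.0700 + -0.8860i → escape time 6
(row=4, col=1): c = 0.2650 + -0.8860i → escape time 4
(row=4, col=2): c = 0.4600 + -0.8860i → escape time 3
(row=4, col=3): c = 0.6550 + -0.8860i → escape time 2
(row=4, col=4): c = 0.8500 + -0.8860i → escape time 2
(row=5, col=0): c = 0.0700 + -1.2500i → escape time 2
(row=5, col=1): c = 0.2650 + -1.2500i → escape time 2
(row=5, col=2): c = 0.4600 + -1.2500i → escape time 2
(row=5, col=3): c = 0.6550 + -1.2500i → escape time 2
(row=5, col=4): c = 0.8500 + -1.2500i → escape time 2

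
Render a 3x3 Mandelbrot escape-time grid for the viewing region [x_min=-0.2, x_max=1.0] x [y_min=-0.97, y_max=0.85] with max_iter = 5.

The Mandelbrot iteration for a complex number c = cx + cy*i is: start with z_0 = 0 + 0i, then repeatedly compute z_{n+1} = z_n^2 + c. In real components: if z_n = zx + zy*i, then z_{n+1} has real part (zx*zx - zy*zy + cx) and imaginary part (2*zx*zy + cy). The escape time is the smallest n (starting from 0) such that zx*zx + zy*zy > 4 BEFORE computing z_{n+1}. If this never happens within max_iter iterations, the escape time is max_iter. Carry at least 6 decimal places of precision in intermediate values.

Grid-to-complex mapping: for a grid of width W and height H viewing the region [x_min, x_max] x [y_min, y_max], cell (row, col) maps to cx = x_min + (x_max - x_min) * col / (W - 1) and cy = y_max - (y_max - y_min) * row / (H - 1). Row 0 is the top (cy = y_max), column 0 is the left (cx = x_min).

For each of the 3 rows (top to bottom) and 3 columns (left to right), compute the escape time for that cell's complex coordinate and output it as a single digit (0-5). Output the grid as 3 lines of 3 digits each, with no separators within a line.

Answer: 542
552
532

Derivation:
(row=0, col=0): c = -0.2000 + 0.8500i → escape time 5
(row=0, col=1): c = 0.4000 + 0.8500i → escape time 4
(row=0, col=2): c = 1.0000 + 0.8500i → escape time 2
(row=1, col=0): c = -0.2000 + -0.0600i → escape time 5
(row=1, col=1): c = 0.4000 + -0.0600i → escape time 5
(row=1, col=2): c = 1.0000 + -0.0600i → escape time 2
(row=2, col=0): c = -0.2000 + -0.9700i → escape time 5
(row=2, col=1): c = 0.4000 + -0.9700i → escape time 3
(row=2, col=2): c = 1.0000 + -0.9700i → escape time 2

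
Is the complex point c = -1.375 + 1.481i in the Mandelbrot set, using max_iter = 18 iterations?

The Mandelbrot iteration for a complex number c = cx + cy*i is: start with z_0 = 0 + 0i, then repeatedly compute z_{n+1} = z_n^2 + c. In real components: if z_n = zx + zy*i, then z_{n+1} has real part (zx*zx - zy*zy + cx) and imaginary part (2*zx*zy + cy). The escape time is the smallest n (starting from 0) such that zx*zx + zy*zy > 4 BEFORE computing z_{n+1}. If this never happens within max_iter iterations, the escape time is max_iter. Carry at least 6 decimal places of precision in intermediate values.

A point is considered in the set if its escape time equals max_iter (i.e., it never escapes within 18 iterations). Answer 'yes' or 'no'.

Answer: no

Derivation:
z_0 = 0 + 0i, c = -1.3750 + 1.4810i
Iter 1: z = -1.3750 + 1.4810i, |z|^2 = 4.0840
Escaped at iteration 1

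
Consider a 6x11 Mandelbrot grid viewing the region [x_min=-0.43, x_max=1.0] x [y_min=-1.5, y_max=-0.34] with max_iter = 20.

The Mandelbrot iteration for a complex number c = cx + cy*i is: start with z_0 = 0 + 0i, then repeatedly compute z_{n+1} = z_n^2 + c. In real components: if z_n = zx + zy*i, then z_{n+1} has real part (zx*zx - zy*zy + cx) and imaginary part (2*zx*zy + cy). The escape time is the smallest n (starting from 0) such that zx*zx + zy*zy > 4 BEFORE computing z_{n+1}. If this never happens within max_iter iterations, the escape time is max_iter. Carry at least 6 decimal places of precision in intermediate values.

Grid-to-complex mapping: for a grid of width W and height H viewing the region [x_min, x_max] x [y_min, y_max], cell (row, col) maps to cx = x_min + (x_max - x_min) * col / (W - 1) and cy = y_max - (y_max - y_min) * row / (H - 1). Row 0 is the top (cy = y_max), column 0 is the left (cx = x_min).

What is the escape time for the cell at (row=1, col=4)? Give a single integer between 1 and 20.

z_0 = 0 + 0i, c = 0.7140 + -0.4560i
Iter 1: z = 0.7140 + -0.4560i, |z|^2 = 0.7177
Iter 2: z = 1.0159 + -1.1072i, |z|^2 = 2.2578
Iter 3: z = 0.5202 + -2.7055i, |z|^2 = 7.5900
Escaped at iteration 3

Answer: 3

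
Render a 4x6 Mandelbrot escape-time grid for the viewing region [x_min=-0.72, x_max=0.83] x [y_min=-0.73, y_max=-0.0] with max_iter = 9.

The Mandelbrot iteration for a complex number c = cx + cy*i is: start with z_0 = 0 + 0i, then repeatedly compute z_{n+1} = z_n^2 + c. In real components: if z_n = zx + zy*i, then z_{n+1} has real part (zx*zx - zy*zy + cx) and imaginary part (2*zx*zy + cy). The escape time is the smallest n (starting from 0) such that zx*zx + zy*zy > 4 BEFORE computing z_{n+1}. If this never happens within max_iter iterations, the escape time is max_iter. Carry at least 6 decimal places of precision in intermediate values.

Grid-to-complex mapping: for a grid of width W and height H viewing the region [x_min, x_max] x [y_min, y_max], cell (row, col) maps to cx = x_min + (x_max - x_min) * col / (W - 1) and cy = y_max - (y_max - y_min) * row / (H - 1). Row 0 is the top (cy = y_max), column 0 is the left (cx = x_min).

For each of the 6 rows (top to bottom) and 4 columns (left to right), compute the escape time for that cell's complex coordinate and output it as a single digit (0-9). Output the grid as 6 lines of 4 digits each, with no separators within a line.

(row=0, col=0): c = -0.7200 + -0.0000i → escape time 9
(row=0, col=1): c = -0.2033 + -0.0000i → escape time 9
(row=0, col=2): c = 0.3133 + -0.0000i → escape time 9
(row=0, col=3): c = 0.8300 + -0.0000i → escape time 3
(row=1, col=0): c = -0.7200 + -0.1460i → escape time 9
(row=1, col=1): c = -0.2033 + -0.1460i → escape time 9
(row=1, col=2): c = 0.3133 + -0.1460i → escape time 9
(row=1, col=3): c = 0.8300 + -0.1460i → escape time 3
(row=2, col=0): c = -0.7200 + -0.2920i → escape time 9
(row=2, col=1): c = -0.2033 + -0.2920i → escape time 9
(row=2, col=2): c = 0.3133 + -0.2920i → escape time 9
(row=2, col=3): c = 0.8300 + -0.2920i → escape time 3
(row=3, col=0): c = -0.7200 + -0.4380i → escape time 9
(row=3, col=1): c = -0.2033 + -0.4380i → escape time 9
(row=3, col=2): c = 0.3133 + -0.4380i → escape time 9
(row=3, col=3): c = 0.8300 + -0.4380i → escape time 3
(row=4, col=0): c = -0.7200 + -0.5840i → escape time 6
(row=4, col=1): c = -0.2033 + -0.5840i → escape time 9
(row=4, col=2): c = 0.3133 + -0.5840i → escape time 9
(row=4, col=3): c = 0.8300 + -0.5840i → escape time 3
(row=5, col=0): c = -0.7200 + -0.7300i → escape time 4
(row=5, col=1): c = -0.2033 + -0.7300i → escape time 9
(row=5, col=2): c = 0.3133 + -0.7300i → escape time 6
(row=5, col=3): c = 0.8300 + -0.7300i → escape time 2

Answer: 9993
9993
9993
9993
6993
4962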